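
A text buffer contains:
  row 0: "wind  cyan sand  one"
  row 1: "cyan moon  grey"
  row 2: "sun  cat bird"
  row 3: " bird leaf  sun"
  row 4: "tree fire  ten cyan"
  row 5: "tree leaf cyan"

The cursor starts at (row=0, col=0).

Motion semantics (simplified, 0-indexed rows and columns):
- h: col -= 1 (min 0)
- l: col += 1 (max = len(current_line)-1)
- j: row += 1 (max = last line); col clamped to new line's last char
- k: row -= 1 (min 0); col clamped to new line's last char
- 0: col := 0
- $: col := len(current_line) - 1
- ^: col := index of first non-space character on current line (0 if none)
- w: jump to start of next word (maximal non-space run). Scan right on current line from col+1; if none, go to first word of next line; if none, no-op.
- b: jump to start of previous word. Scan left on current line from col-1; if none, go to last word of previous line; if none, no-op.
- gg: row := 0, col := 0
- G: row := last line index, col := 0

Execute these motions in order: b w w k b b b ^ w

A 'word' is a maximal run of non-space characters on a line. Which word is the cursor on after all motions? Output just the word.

After 1 (b): row=0 col=0 char='w'
After 2 (w): row=0 col=6 char='c'
After 3 (w): row=0 col=11 char='s'
After 4 (k): row=0 col=11 char='s'
After 5 (b): row=0 col=6 char='c'
After 6 (b): row=0 col=0 char='w'
After 7 (b): row=0 col=0 char='w'
After 8 (^): row=0 col=0 char='w'
After 9 (w): row=0 col=6 char='c'

Answer: cyan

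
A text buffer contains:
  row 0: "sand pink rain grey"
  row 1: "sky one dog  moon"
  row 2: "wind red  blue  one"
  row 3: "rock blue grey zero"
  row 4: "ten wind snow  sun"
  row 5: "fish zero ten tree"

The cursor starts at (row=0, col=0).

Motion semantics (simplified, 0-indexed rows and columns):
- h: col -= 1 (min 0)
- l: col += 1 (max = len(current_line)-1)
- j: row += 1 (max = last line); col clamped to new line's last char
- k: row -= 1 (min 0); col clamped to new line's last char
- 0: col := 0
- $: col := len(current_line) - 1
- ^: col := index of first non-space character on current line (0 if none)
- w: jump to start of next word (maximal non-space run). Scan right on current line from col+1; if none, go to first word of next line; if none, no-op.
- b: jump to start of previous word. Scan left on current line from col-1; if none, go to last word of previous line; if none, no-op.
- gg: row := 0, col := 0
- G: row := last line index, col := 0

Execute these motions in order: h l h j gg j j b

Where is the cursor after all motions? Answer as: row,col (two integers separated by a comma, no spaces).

After 1 (h): row=0 col=0 char='s'
After 2 (l): row=0 col=1 char='a'
After 3 (h): row=0 col=0 char='s'
After 4 (j): row=1 col=0 char='s'
After 5 (gg): row=0 col=0 char='s'
After 6 (j): row=1 col=0 char='s'
After 7 (j): row=2 col=0 char='w'
After 8 (b): row=1 col=13 char='m'

Answer: 1,13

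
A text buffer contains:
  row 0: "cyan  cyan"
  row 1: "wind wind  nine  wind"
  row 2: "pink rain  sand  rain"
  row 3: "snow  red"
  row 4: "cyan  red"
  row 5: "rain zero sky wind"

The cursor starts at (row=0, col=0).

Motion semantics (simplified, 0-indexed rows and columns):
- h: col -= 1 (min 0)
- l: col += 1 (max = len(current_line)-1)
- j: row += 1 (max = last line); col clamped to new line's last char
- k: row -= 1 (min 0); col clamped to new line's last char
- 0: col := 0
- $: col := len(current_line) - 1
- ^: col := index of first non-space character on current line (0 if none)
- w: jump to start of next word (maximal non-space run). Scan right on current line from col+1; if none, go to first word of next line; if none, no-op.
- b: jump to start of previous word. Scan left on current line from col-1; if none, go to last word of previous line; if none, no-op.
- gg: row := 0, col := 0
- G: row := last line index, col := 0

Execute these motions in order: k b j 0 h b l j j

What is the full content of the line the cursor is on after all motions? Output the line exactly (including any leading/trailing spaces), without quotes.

After 1 (k): row=0 col=0 char='c'
After 2 (b): row=0 col=0 char='c'
After 3 (j): row=1 col=0 char='w'
After 4 (0): row=1 col=0 char='w'
After 5 (h): row=1 col=0 char='w'
After 6 (b): row=0 col=6 char='c'
After 7 (l): row=0 col=7 char='y'
After 8 (j): row=1 col=7 char='n'
After 9 (j): row=2 col=7 char='i'

Answer: pink rain  sand  rain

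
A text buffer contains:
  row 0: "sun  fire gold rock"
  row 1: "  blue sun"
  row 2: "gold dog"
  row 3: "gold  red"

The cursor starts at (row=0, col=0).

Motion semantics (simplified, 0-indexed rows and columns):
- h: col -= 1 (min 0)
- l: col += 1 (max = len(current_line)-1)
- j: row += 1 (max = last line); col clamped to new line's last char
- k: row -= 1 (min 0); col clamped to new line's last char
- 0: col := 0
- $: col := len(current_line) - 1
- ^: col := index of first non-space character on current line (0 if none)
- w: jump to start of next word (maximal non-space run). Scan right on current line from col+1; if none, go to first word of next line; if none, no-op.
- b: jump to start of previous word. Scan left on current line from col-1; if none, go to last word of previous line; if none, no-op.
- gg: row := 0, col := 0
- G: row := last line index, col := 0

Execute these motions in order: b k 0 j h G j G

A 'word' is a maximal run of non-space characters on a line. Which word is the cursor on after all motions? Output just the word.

Answer: gold

Derivation:
After 1 (b): row=0 col=0 char='s'
After 2 (k): row=0 col=0 char='s'
After 3 (0): row=0 col=0 char='s'
After 4 (j): row=1 col=0 char='_'
After 5 (h): row=1 col=0 char='_'
After 6 (G): row=3 col=0 char='g'
After 7 (j): row=3 col=0 char='g'
After 8 (G): row=3 col=0 char='g'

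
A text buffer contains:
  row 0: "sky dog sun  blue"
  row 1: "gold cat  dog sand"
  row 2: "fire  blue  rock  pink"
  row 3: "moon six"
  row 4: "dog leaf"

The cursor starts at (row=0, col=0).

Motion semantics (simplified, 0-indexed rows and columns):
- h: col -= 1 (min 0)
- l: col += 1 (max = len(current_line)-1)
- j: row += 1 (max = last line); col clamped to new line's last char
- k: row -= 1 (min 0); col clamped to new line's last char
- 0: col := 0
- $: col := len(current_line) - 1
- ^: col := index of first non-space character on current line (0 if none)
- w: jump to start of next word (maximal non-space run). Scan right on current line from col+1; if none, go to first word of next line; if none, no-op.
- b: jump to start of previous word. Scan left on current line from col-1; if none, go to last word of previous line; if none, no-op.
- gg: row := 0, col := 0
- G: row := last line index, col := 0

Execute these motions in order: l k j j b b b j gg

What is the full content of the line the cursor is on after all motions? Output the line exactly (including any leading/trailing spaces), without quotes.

After 1 (l): row=0 col=1 char='k'
After 2 (k): row=0 col=1 char='k'
After 3 (j): row=1 col=1 char='o'
After 4 (j): row=2 col=1 char='i'
After 5 (b): row=2 col=0 char='f'
After 6 (b): row=1 col=14 char='s'
After 7 (b): row=1 col=10 char='d'
After 8 (j): row=2 col=10 char='_'
After 9 (gg): row=0 col=0 char='s'

Answer: sky dog sun  blue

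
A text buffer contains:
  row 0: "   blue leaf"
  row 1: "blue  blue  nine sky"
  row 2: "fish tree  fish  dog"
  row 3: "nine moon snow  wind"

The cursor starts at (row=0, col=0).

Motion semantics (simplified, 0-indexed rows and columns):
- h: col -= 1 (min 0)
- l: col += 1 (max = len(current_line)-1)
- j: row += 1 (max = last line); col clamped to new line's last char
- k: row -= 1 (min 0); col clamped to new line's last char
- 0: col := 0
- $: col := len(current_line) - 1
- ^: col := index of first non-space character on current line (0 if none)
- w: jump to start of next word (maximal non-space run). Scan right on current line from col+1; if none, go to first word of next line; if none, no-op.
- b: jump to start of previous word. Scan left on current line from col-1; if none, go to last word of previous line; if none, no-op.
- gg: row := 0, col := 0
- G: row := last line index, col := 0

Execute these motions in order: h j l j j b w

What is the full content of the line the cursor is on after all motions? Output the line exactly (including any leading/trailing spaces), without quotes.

After 1 (h): row=0 col=0 char='_'
After 2 (j): row=1 col=0 char='b'
After 3 (l): row=1 col=1 char='l'
After 4 (j): row=2 col=1 char='i'
After 5 (j): row=3 col=1 char='i'
After 6 (b): row=3 col=0 char='n'
After 7 (w): row=3 col=5 char='m'

Answer: nine moon snow  wind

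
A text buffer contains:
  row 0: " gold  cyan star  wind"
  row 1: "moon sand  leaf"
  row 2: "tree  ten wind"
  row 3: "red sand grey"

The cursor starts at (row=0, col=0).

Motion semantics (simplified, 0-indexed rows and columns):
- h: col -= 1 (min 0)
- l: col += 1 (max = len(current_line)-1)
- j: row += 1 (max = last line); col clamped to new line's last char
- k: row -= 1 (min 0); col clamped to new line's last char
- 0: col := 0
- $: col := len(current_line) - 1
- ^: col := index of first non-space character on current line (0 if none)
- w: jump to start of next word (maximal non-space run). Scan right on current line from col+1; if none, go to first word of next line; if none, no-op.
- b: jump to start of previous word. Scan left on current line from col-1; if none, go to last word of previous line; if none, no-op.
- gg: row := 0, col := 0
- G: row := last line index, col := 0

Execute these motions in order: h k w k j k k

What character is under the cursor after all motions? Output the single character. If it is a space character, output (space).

Answer: g

Derivation:
After 1 (h): row=0 col=0 char='_'
After 2 (k): row=0 col=0 char='_'
After 3 (w): row=0 col=1 char='g'
After 4 (k): row=0 col=1 char='g'
After 5 (j): row=1 col=1 char='o'
After 6 (k): row=0 col=1 char='g'
After 7 (k): row=0 col=1 char='g'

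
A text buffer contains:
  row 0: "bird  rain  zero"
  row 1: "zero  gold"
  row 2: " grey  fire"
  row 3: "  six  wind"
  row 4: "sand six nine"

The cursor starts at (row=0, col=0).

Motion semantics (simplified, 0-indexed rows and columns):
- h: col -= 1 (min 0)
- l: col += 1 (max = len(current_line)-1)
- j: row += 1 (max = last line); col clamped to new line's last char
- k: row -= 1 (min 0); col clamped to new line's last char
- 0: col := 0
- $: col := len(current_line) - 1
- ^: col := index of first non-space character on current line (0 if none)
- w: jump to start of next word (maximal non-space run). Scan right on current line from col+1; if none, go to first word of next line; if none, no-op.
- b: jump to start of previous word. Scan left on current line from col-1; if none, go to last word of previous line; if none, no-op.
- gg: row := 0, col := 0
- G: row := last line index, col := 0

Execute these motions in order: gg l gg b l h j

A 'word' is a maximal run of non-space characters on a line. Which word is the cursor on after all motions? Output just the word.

Answer: zero

Derivation:
After 1 (gg): row=0 col=0 char='b'
After 2 (l): row=0 col=1 char='i'
After 3 (gg): row=0 col=0 char='b'
After 4 (b): row=0 col=0 char='b'
After 5 (l): row=0 col=1 char='i'
After 6 (h): row=0 col=0 char='b'
After 7 (j): row=1 col=0 char='z'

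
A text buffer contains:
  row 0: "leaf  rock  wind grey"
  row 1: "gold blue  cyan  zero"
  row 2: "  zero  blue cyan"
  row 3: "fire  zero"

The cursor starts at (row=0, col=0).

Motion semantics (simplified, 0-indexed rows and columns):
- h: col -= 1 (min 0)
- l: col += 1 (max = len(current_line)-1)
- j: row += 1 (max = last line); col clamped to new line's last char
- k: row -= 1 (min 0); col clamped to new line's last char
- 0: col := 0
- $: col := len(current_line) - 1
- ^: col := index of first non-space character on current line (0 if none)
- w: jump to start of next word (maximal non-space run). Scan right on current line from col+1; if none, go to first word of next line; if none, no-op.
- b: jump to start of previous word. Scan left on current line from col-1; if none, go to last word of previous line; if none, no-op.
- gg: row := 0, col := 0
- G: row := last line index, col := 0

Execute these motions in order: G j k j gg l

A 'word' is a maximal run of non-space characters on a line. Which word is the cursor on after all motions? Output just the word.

Answer: leaf

Derivation:
After 1 (G): row=3 col=0 char='f'
After 2 (j): row=3 col=0 char='f'
After 3 (k): row=2 col=0 char='_'
After 4 (j): row=3 col=0 char='f'
After 5 (gg): row=0 col=0 char='l'
After 6 (l): row=0 col=1 char='e'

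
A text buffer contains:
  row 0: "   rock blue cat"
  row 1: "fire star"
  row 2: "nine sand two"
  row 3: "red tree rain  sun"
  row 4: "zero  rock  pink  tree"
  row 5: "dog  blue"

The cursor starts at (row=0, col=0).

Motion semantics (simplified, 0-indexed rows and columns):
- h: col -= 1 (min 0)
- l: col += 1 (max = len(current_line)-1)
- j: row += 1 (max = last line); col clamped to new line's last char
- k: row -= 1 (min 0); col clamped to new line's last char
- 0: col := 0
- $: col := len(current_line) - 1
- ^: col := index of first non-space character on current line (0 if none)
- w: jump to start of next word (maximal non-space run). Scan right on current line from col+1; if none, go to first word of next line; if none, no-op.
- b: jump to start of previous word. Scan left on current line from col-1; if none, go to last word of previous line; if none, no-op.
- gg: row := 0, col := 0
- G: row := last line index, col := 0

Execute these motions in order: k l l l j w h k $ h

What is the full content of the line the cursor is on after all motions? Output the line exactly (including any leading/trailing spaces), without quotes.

Answer:    rock blue cat

Derivation:
After 1 (k): row=0 col=0 char='_'
After 2 (l): row=0 col=1 char='_'
After 3 (l): row=0 col=2 char='_'
After 4 (l): row=0 col=3 char='r'
After 5 (j): row=1 col=3 char='e'
After 6 (w): row=1 col=5 char='s'
After 7 (h): row=1 col=4 char='_'
After 8 (k): row=0 col=4 char='o'
After 9 ($): row=0 col=15 char='t'
After 10 (h): row=0 col=14 char='a'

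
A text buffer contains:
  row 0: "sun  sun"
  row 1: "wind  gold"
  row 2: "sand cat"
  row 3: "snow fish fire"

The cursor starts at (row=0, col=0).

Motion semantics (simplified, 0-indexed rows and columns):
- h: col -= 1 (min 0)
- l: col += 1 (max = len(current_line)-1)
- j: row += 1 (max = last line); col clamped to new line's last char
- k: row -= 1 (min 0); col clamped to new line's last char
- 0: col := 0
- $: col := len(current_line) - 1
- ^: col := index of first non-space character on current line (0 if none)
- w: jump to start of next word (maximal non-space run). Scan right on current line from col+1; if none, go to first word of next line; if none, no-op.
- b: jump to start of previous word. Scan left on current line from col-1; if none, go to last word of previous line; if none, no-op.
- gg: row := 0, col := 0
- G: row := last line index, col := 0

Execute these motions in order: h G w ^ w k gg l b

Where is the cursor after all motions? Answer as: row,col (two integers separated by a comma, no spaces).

Answer: 0,0

Derivation:
After 1 (h): row=0 col=0 char='s'
After 2 (G): row=3 col=0 char='s'
After 3 (w): row=3 col=5 char='f'
After 4 (^): row=3 col=0 char='s'
After 5 (w): row=3 col=5 char='f'
After 6 (k): row=2 col=5 char='c'
After 7 (gg): row=0 col=0 char='s'
After 8 (l): row=0 col=1 char='u'
After 9 (b): row=0 col=0 char='s'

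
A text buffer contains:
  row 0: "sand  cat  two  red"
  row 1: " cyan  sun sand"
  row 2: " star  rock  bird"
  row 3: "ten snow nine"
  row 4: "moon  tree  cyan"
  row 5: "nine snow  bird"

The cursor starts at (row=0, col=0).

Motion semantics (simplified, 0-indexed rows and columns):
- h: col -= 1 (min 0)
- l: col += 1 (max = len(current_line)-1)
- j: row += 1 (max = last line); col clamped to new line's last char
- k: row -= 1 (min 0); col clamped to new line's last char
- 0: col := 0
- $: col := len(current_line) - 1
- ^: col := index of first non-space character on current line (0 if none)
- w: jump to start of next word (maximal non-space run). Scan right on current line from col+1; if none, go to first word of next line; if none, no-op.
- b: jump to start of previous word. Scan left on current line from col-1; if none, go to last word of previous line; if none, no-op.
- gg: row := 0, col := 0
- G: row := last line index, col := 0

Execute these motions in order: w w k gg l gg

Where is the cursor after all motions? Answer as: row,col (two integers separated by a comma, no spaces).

After 1 (w): row=0 col=6 char='c'
After 2 (w): row=0 col=11 char='t'
After 3 (k): row=0 col=11 char='t'
After 4 (gg): row=0 col=0 char='s'
After 5 (l): row=0 col=1 char='a'
After 6 (gg): row=0 col=0 char='s'

Answer: 0,0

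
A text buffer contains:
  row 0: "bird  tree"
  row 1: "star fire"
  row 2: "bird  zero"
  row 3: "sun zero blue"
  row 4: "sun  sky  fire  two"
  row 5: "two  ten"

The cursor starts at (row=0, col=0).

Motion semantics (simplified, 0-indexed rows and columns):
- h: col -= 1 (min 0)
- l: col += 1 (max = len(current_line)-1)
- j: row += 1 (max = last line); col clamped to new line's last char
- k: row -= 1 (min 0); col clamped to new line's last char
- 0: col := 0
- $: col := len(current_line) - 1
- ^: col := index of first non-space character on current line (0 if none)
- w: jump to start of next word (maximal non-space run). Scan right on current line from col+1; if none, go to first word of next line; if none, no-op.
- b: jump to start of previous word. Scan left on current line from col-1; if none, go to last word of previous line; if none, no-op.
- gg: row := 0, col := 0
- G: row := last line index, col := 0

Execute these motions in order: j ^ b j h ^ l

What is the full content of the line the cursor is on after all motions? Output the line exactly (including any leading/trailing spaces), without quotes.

After 1 (j): row=1 col=0 char='s'
After 2 (^): row=1 col=0 char='s'
After 3 (b): row=0 col=6 char='t'
After 4 (j): row=1 col=6 char='i'
After 5 (h): row=1 col=5 char='f'
After 6 (^): row=1 col=0 char='s'
After 7 (l): row=1 col=1 char='t'

Answer: star fire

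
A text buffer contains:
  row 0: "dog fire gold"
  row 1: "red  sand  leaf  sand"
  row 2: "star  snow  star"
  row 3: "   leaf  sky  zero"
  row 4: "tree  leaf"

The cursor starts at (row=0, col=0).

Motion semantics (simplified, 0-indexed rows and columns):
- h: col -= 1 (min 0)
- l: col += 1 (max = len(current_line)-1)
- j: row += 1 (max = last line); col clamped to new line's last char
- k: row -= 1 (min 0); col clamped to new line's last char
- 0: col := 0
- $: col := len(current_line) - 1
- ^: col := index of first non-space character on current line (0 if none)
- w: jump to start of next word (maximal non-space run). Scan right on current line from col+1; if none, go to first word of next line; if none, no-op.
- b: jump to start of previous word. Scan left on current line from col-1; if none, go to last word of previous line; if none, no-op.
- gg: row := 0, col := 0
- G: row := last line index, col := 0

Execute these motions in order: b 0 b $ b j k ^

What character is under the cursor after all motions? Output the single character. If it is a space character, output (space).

After 1 (b): row=0 col=0 char='d'
After 2 (0): row=0 col=0 char='d'
After 3 (b): row=0 col=0 char='d'
After 4 ($): row=0 col=12 char='d'
After 5 (b): row=0 col=9 char='g'
After 6 (j): row=1 col=9 char='_'
After 7 (k): row=0 col=9 char='g'
After 8 (^): row=0 col=0 char='d'

Answer: d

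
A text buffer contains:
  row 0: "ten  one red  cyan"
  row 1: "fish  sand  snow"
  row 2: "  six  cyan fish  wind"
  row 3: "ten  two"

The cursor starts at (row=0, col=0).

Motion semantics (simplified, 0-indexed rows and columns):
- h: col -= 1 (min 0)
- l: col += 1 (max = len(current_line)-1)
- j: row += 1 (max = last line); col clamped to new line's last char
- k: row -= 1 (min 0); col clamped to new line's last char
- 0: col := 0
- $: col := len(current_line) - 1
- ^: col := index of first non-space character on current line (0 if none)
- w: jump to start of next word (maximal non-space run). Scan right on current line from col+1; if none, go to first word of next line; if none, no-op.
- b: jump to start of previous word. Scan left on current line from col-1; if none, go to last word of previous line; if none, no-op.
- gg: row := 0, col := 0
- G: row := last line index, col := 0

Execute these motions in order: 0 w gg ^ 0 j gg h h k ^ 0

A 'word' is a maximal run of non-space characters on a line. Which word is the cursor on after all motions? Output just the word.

After 1 (0): row=0 col=0 char='t'
After 2 (w): row=0 col=5 char='o'
After 3 (gg): row=0 col=0 char='t'
After 4 (^): row=0 col=0 char='t'
After 5 (0): row=0 col=0 char='t'
After 6 (j): row=1 col=0 char='f'
After 7 (gg): row=0 col=0 char='t'
After 8 (h): row=0 col=0 char='t'
After 9 (h): row=0 col=0 char='t'
After 10 (k): row=0 col=0 char='t'
After 11 (^): row=0 col=0 char='t'
After 12 (0): row=0 col=0 char='t'

Answer: ten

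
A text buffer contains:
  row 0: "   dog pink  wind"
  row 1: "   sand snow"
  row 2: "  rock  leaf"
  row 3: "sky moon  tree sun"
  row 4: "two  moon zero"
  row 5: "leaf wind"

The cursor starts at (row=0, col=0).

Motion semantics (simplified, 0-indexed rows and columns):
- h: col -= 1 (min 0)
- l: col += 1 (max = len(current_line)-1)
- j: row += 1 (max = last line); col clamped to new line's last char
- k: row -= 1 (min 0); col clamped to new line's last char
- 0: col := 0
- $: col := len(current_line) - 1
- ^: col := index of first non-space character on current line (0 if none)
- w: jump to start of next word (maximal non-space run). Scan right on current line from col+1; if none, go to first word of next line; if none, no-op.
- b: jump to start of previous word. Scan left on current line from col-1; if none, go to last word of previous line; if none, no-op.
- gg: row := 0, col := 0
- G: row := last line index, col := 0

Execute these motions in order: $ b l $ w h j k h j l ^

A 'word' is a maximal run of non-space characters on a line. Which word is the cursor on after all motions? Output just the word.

Answer: rock

Derivation:
After 1 ($): row=0 col=16 char='d'
After 2 (b): row=0 col=13 char='w'
After 3 (l): row=0 col=14 char='i'
After 4 ($): row=0 col=16 char='d'
After 5 (w): row=1 col=3 char='s'
After 6 (h): row=1 col=2 char='_'
After 7 (j): row=2 col=2 char='r'
After 8 (k): row=1 col=2 char='_'
After 9 (h): row=1 col=1 char='_'
After 10 (j): row=2 col=1 char='_'
After 11 (l): row=2 col=2 char='r'
After 12 (^): row=2 col=2 char='r'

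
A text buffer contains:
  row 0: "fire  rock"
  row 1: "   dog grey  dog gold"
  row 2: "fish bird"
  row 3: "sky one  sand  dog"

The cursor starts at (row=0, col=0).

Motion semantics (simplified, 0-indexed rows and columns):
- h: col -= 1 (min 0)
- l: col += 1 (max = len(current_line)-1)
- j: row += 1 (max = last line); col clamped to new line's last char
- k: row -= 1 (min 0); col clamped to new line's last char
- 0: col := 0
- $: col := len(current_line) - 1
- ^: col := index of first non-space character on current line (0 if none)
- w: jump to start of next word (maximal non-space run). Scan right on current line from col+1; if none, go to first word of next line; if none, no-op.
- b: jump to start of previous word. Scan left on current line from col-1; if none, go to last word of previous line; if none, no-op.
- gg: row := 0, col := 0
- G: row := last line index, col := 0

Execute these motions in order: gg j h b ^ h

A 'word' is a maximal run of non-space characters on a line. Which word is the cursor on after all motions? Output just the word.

Answer: fire

Derivation:
After 1 (gg): row=0 col=0 char='f'
After 2 (j): row=1 col=0 char='_'
After 3 (h): row=1 col=0 char='_'
After 4 (b): row=0 col=6 char='r'
After 5 (^): row=0 col=0 char='f'
After 6 (h): row=0 col=0 char='f'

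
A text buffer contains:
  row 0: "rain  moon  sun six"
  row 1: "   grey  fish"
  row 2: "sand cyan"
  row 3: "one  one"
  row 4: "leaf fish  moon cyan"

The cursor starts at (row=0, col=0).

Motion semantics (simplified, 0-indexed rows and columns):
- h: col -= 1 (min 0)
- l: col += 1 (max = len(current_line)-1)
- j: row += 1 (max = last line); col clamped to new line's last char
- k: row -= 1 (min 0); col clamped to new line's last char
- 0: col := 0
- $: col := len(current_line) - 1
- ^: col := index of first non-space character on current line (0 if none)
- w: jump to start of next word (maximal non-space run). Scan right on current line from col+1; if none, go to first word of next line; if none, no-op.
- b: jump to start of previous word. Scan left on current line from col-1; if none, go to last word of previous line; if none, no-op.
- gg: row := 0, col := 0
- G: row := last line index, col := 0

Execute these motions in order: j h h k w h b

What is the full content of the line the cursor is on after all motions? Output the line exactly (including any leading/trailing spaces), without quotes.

Answer: rain  moon  sun six

Derivation:
After 1 (j): row=1 col=0 char='_'
After 2 (h): row=1 col=0 char='_'
After 3 (h): row=1 col=0 char='_'
After 4 (k): row=0 col=0 char='r'
After 5 (w): row=0 col=6 char='m'
After 6 (h): row=0 col=5 char='_'
After 7 (b): row=0 col=0 char='r'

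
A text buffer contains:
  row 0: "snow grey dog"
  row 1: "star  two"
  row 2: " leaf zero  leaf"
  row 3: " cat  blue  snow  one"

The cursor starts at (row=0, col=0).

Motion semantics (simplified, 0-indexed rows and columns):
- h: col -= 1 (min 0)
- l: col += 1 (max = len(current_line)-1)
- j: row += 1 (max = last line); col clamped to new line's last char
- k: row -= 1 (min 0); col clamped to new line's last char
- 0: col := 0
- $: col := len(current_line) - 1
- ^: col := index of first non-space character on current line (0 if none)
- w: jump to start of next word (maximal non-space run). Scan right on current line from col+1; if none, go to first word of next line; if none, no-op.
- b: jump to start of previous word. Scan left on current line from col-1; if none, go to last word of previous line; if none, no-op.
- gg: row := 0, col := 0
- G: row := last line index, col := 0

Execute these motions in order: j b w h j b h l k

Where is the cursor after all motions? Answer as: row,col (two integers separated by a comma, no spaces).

After 1 (j): row=1 col=0 char='s'
After 2 (b): row=0 col=10 char='d'
After 3 (w): row=1 col=0 char='s'
After 4 (h): row=1 col=0 char='s'
After 5 (j): row=2 col=0 char='_'
After 6 (b): row=1 col=6 char='t'
After 7 (h): row=1 col=5 char='_'
After 8 (l): row=1 col=6 char='t'
After 9 (k): row=0 col=6 char='r'

Answer: 0,6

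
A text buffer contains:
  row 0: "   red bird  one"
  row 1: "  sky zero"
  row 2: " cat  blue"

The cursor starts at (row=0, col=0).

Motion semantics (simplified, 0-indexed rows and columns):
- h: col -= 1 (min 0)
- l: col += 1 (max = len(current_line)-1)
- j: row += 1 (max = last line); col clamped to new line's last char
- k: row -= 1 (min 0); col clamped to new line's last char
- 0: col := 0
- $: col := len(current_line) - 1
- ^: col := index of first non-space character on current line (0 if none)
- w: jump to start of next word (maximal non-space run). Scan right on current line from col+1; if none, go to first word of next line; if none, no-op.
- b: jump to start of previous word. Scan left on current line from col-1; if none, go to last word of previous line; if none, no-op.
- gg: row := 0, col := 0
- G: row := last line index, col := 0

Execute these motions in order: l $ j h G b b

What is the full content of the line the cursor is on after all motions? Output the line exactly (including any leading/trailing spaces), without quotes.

Answer:   sky zero

Derivation:
After 1 (l): row=0 col=1 char='_'
After 2 ($): row=0 col=15 char='e'
After 3 (j): row=1 col=9 char='o'
After 4 (h): row=1 col=8 char='r'
After 5 (G): row=2 col=0 char='_'
After 6 (b): row=1 col=6 char='z'
After 7 (b): row=1 col=2 char='s'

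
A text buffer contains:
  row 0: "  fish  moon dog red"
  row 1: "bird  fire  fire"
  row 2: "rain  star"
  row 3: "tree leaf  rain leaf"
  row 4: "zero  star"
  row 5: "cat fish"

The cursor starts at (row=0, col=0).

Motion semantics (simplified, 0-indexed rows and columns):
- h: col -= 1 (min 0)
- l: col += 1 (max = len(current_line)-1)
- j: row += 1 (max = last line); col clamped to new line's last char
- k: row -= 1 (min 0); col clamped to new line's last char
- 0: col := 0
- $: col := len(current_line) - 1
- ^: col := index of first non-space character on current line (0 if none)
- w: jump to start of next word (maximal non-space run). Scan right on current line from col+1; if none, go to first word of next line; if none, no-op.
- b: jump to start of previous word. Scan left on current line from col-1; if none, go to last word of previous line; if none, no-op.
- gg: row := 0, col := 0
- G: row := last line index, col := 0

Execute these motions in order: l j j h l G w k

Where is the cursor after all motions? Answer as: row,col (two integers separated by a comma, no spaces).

Answer: 4,4

Derivation:
After 1 (l): row=0 col=1 char='_'
After 2 (j): row=1 col=1 char='i'
After 3 (j): row=2 col=1 char='a'
After 4 (h): row=2 col=0 char='r'
After 5 (l): row=2 col=1 char='a'
After 6 (G): row=5 col=0 char='c'
After 7 (w): row=5 col=4 char='f'
After 8 (k): row=4 col=4 char='_'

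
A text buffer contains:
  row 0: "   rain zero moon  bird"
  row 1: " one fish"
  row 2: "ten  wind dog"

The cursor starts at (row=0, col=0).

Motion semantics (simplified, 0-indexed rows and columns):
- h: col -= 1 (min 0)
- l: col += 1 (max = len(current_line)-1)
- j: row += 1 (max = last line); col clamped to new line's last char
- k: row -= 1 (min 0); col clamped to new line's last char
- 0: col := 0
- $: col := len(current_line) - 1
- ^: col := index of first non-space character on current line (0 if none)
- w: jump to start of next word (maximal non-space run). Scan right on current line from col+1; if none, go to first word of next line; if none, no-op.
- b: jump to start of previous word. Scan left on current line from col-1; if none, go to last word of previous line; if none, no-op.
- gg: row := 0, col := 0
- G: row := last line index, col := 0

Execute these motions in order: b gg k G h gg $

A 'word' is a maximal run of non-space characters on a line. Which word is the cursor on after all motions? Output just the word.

After 1 (b): row=0 col=0 char='_'
After 2 (gg): row=0 col=0 char='_'
After 3 (k): row=0 col=0 char='_'
After 4 (G): row=2 col=0 char='t'
After 5 (h): row=2 col=0 char='t'
After 6 (gg): row=0 col=0 char='_'
After 7 ($): row=0 col=22 char='d'

Answer: bird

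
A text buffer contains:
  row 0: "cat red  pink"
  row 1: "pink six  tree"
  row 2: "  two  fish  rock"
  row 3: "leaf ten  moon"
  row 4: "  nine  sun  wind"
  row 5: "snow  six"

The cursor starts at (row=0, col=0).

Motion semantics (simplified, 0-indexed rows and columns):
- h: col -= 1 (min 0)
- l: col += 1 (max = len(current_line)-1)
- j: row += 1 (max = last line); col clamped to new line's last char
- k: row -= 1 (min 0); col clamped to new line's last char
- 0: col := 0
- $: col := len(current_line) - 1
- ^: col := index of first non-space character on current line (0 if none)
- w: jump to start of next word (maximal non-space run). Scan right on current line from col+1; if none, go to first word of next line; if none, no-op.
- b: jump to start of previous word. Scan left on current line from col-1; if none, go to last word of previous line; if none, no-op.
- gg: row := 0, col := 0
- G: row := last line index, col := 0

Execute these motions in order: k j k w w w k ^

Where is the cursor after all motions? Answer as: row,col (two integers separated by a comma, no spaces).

After 1 (k): row=0 col=0 char='c'
After 2 (j): row=1 col=0 char='p'
After 3 (k): row=0 col=0 char='c'
After 4 (w): row=0 col=4 char='r'
After 5 (w): row=0 col=9 char='p'
After 6 (w): row=1 col=0 char='p'
After 7 (k): row=0 col=0 char='c'
After 8 (^): row=0 col=0 char='c'

Answer: 0,0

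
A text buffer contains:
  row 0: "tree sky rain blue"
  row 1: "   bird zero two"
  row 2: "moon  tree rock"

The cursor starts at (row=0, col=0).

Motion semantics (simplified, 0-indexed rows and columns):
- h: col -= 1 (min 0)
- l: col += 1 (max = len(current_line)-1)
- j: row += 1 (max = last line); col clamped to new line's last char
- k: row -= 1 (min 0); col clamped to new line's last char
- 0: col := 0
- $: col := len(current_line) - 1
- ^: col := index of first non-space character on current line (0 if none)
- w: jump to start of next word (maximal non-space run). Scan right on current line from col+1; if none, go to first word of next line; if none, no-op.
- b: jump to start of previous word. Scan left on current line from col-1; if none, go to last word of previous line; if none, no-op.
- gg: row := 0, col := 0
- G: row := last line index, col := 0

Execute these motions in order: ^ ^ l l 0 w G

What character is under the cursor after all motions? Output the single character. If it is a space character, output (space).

Answer: m

Derivation:
After 1 (^): row=0 col=0 char='t'
After 2 (^): row=0 col=0 char='t'
After 3 (l): row=0 col=1 char='r'
After 4 (l): row=0 col=2 char='e'
After 5 (0): row=0 col=0 char='t'
After 6 (w): row=0 col=5 char='s'
After 7 (G): row=2 col=0 char='m'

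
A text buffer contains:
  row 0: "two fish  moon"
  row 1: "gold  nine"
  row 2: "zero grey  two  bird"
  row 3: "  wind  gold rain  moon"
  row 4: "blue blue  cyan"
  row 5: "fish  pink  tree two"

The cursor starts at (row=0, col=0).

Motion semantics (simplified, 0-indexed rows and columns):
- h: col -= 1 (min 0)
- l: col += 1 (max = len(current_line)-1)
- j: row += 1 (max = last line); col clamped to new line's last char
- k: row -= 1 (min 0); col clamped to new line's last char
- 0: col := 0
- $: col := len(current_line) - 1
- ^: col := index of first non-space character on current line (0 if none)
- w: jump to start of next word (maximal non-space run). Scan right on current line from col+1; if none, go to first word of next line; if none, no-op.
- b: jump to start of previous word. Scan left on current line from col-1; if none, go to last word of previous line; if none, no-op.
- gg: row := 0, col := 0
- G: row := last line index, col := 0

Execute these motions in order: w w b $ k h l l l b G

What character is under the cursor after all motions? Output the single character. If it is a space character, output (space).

After 1 (w): row=0 col=4 char='f'
After 2 (w): row=0 col=10 char='m'
After 3 (b): row=0 col=4 char='f'
After 4 ($): row=0 col=13 char='n'
After 5 (k): row=0 col=13 char='n'
After 6 (h): row=0 col=12 char='o'
After 7 (l): row=0 col=13 char='n'
After 8 (l): row=0 col=13 char='n'
After 9 (l): row=0 col=13 char='n'
After 10 (b): row=0 col=10 char='m'
After 11 (G): row=5 col=0 char='f'

Answer: f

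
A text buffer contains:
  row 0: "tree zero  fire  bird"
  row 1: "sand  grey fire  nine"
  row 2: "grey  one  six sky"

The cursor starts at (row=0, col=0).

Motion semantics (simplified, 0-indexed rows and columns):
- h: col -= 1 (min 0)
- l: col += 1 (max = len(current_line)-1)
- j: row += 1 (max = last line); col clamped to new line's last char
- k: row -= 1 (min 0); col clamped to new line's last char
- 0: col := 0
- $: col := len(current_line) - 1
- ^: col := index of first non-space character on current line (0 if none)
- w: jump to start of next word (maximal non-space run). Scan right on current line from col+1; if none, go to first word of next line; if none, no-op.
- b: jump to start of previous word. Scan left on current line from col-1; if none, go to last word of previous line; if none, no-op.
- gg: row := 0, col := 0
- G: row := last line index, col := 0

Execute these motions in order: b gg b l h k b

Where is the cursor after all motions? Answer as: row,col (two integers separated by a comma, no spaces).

After 1 (b): row=0 col=0 char='t'
After 2 (gg): row=0 col=0 char='t'
After 3 (b): row=0 col=0 char='t'
After 4 (l): row=0 col=1 char='r'
After 5 (h): row=0 col=0 char='t'
After 6 (k): row=0 col=0 char='t'
After 7 (b): row=0 col=0 char='t'

Answer: 0,0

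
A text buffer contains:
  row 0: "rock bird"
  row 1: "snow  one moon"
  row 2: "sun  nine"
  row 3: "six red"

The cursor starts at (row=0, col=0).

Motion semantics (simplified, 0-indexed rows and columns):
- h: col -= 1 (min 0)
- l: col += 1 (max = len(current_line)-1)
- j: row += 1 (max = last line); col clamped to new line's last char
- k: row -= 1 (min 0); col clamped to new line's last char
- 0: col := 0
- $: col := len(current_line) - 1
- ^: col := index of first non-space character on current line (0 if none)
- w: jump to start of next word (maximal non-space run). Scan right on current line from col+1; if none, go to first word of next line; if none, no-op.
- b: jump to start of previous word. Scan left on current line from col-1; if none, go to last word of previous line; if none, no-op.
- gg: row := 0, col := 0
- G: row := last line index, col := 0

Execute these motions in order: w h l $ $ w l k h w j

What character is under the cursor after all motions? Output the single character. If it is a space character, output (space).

After 1 (w): row=0 col=5 char='b'
After 2 (h): row=0 col=4 char='_'
After 3 (l): row=0 col=5 char='b'
After 4 ($): row=0 col=8 char='d'
After 5 ($): row=0 col=8 char='d'
After 6 (w): row=1 col=0 char='s'
After 7 (l): row=1 col=1 char='n'
After 8 (k): row=0 col=1 char='o'
After 9 (h): row=0 col=0 char='r'
After 10 (w): row=0 col=5 char='b'
After 11 (j): row=1 col=5 char='_'

Answer: (space)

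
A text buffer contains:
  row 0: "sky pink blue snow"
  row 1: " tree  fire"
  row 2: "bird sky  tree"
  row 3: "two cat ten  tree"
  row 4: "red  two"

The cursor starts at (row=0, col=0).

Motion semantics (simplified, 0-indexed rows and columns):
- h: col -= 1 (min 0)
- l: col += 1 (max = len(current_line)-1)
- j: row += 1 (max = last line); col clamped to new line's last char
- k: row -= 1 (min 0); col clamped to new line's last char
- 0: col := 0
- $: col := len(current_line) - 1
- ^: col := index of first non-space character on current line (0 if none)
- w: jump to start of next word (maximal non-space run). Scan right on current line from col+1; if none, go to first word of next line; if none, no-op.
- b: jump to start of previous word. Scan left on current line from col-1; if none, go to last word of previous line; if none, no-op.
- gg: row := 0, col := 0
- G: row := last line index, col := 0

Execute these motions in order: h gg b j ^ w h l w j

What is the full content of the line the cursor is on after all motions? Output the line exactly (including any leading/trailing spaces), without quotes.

Answer: two cat ten  tree

Derivation:
After 1 (h): row=0 col=0 char='s'
After 2 (gg): row=0 col=0 char='s'
After 3 (b): row=0 col=0 char='s'
After 4 (j): row=1 col=0 char='_'
After 5 (^): row=1 col=1 char='t'
After 6 (w): row=1 col=7 char='f'
After 7 (h): row=1 col=6 char='_'
After 8 (l): row=1 col=7 char='f'
After 9 (w): row=2 col=0 char='b'
After 10 (j): row=3 col=0 char='t'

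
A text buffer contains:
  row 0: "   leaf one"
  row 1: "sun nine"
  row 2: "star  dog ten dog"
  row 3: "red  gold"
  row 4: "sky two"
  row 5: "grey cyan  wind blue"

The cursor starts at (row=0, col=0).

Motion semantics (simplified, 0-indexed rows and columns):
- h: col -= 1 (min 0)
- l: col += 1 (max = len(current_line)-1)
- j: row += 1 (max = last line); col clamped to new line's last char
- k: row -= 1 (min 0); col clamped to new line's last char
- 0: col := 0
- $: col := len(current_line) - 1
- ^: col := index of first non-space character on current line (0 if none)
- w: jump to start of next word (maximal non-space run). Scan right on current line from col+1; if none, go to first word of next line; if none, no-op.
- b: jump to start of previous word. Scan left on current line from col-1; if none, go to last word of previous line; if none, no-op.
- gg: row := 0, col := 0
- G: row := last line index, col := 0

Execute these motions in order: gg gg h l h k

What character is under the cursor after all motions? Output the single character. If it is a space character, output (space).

Answer: (space)

Derivation:
After 1 (gg): row=0 col=0 char='_'
After 2 (gg): row=0 col=0 char='_'
After 3 (h): row=0 col=0 char='_'
After 4 (l): row=0 col=1 char='_'
After 5 (h): row=0 col=0 char='_'
After 6 (k): row=0 col=0 char='_'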